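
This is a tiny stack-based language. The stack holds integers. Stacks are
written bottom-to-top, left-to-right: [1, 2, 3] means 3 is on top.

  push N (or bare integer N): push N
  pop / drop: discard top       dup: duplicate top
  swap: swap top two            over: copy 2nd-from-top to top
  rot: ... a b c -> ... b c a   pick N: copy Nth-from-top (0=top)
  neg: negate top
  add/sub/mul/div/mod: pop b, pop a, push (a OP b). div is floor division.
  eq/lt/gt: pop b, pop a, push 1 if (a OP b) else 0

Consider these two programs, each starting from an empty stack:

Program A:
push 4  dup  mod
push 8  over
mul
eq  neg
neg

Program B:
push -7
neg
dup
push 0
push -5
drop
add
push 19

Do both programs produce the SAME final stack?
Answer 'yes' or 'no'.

Answer: no

Derivation:
Program A trace:
  After 'push 4': [4]
  After 'dup': [4, 4]
  After 'mod': [0]
  After 'push 8': [0, 8]
  After 'over': [0, 8, 0]
  After 'mul': [0, 0]
  After 'eq': [1]
  After 'neg': [-1]
  After 'neg': [1]
Program A final stack: [1]

Program B trace:
  After 'push -7': [-7]
  After 'neg': [7]
  After 'dup': [7, 7]
  After 'push 0': [7, 7, 0]
  After 'push -5': [7, 7, 0, -5]
  After 'drop': [7, 7, 0]
  After 'add': [7, 7]
  After 'push 19': [7, 7, 19]
Program B final stack: [7, 7, 19]
Same: no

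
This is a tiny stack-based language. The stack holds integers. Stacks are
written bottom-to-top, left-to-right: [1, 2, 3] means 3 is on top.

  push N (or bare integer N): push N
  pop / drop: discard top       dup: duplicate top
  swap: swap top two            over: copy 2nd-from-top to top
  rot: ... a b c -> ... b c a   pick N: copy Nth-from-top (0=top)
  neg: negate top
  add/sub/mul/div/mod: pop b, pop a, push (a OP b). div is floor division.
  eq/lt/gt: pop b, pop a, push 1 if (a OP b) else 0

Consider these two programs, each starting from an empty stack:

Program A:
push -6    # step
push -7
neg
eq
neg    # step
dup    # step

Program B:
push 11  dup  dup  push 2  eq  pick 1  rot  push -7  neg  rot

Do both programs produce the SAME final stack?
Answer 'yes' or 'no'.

Answer: no

Derivation:
Program A trace:
  After 'push -6': [-6]
  After 'push -7': [-6, -7]
  After 'neg': [-6, 7]
  After 'eq': [0]
  After 'neg': [0]
  After 'dup': [0, 0]
Program A final stack: [0, 0]

Program B trace:
  After 'push 11': [11]
  After 'dup': [11, 11]
  After 'dup': [11, 11, 11]
  After 'push 2': [11, 11, 11, 2]
  After 'eq': [11, 11, 0]
  After 'pick 1': [11, 11, 0, 11]
  After 'rot': [11, 0, 11, 11]
  After 'push -7': [11, 0, 11, 11, -7]
  After 'neg': [11, 0, 11, 11, 7]
  After 'rot': [11, 0, 11, 7, 11]
Program B final stack: [11, 0, 11, 7, 11]
Same: no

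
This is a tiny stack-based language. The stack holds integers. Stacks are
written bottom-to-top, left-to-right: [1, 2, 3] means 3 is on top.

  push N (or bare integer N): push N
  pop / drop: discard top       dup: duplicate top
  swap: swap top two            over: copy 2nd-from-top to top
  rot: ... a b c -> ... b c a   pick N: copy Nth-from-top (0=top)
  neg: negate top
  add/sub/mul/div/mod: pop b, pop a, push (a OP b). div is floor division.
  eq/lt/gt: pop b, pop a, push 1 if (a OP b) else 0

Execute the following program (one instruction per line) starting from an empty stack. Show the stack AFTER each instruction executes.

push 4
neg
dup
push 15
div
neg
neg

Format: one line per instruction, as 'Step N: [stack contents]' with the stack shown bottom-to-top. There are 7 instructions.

Step 1: [4]
Step 2: [-4]
Step 3: [-4, -4]
Step 4: [-4, -4, 15]
Step 5: [-4, -1]
Step 6: [-4, 1]
Step 7: [-4, -1]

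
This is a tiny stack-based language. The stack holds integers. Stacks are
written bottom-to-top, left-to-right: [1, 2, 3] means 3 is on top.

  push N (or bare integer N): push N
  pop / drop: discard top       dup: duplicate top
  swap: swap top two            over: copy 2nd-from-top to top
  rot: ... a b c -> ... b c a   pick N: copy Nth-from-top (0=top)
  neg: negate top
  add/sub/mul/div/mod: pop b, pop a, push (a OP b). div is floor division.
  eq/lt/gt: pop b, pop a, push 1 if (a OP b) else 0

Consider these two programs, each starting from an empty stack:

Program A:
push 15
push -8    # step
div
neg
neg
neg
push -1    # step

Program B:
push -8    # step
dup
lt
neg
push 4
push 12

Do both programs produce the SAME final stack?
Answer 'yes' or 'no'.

Program A trace:
  After 'push 15': [15]
  After 'push -8': [15, -8]
  After 'div': [-2]
  After 'neg': [2]
  After 'neg': [-2]
  After 'neg': [2]
  After 'push -1': [2, -1]
Program A final stack: [2, -1]

Program B trace:
  After 'push -8': [-8]
  After 'dup': [-8, -8]
  After 'lt': [0]
  After 'neg': [0]
  After 'push 4': [0, 4]
  After 'push 12': [0, 4, 12]
Program B final stack: [0, 4, 12]
Same: no

Answer: no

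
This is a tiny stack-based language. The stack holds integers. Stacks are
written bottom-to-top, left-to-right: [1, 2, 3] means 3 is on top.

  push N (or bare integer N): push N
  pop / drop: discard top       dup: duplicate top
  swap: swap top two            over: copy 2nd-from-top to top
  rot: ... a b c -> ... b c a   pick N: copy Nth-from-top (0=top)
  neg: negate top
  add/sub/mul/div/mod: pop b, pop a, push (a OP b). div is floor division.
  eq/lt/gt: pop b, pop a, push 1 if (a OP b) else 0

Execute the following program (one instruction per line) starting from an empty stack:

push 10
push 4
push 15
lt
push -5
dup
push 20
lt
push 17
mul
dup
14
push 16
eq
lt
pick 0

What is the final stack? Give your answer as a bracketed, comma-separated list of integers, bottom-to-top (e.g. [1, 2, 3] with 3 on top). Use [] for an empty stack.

After 'push 10': [10]
After 'push 4': [10, 4]
After 'push 15': [10, 4, 15]
After 'lt': [10, 1]
After 'push -5': [10, 1, -5]
After 'dup': [10, 1, -5, -5]
After 'push 20': [10, 1, -5, -5, 20]
After 'lt': [10, 1, -5, 1]
After 'push 17': [10, 1, -5, 1, 17]
After 'mul': [10, 1, -5, 17]
After 'dup': [10, 1, -5, 17, 17]
After 'push 14': [10, 1, -5, 17, 17, 14]
After 'push 16': [10, 1, -5, 17, 17, 14, 16]
After 'eq': [10, 1, -5, 17, 17, 0]
After 'lt': [10, 1, -5, 17, 0]
After 'pick 0': [10, 1, -5, 17, 0, 0]

Answer: [10, 1, -5, 17, 0, 0]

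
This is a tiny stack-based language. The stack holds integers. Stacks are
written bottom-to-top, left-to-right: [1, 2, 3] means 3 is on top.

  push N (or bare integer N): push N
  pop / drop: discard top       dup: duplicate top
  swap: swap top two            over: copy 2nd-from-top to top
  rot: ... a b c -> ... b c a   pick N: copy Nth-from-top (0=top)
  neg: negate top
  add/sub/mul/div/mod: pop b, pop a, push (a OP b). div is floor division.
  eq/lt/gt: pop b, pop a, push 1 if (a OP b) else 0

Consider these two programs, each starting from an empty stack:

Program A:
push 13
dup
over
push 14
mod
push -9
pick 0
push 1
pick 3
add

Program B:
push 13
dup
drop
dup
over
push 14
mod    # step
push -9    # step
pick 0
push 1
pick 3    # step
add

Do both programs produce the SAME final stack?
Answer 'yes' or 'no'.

Answer: yes

Derivation:
Program A trace:
  After 'push 13': [13]
  After 'dup': [13, 13]
  After 'over': [13, 13, 13]
  After 'push 14': [13, 13, 13, 14]
  After 'mod': [13, 13, 13]
  After 'push -9': [13, 13, 13, -9]
  After 'pick 0': [13, 13, 13, -9, -9]
  After 'push 1': [13, 13, 13, -9, -9, 1]
  After 'pick 3': [13, 13, 13, -9, -9, 1, 13]
  After 'add': [13, 13, 13, -9, -9, 14]
Program A final stack: [13, 13, 13, -9, -9, 14]

Program B trace:
  After 'push 13': [13]
  After 'dup': [13, 13]
  After 'drop': [13]
  After 'dup': [13, 13]
  After 'over': [13, 13, 13]
  After 'push 14': [13, 13, 13, 14]
  After 'mod': [13, 13, 13]
  After 'push -9': [13, 13, 13, -9]
  After 'pick 0': [13, 13, 13, -9, -9]
  After 'push 1': [13, 13, 13, -9, -9, 1]
  After 'pick 3': [13, 13, 13, -9, -9, 1, 13]
  After 'add': [13, 13, 13, -9, -9, 14]
Program B final stack: [13, 13, 13, -9, -9, 14]
Same: yes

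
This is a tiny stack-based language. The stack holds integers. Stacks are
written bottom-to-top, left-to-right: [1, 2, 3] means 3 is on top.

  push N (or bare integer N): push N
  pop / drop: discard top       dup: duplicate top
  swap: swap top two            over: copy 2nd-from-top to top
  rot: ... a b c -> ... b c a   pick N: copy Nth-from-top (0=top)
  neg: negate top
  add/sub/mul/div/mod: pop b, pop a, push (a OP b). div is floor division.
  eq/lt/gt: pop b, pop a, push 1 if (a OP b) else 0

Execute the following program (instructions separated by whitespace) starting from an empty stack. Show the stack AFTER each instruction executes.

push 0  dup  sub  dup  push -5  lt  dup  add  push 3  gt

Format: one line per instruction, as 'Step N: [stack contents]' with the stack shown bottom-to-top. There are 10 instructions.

Step 1: [0]
Step 2: [0, 0]
Step 3: [0]
Step 4: [0, 0]
Step 5: [0, 0, -5]
Step 6: [0, 0]
Step 7: [0, 0, 0]
Step 8: [0, 0]
Step 9: [0, 0, 3]
Step 10: [0, 0]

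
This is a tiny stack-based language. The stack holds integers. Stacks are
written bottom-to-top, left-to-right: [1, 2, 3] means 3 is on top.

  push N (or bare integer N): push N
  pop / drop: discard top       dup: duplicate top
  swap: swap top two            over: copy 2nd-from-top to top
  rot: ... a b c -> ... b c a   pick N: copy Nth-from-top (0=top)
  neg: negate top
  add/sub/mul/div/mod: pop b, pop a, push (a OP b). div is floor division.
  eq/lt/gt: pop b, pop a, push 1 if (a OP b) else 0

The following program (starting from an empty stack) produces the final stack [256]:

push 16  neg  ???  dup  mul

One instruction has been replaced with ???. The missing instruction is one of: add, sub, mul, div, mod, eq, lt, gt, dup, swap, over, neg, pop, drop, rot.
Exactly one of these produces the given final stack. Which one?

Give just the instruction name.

Answer: neg

Derivation:
Stack before ???: [-16]
Stack after ???:  [16]
The instruction that transforms [-16] -> [16] is: neg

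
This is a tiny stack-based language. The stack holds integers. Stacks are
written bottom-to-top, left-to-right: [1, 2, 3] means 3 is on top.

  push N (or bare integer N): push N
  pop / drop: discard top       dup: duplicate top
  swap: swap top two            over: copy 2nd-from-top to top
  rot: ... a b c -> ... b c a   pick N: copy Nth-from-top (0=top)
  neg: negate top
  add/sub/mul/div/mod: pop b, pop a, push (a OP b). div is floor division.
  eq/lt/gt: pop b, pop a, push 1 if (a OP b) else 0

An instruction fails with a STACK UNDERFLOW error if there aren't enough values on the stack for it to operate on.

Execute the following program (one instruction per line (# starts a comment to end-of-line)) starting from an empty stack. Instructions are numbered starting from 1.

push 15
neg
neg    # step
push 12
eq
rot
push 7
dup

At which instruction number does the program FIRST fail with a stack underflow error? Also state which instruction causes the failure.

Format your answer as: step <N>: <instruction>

Step 1 ('push 15'): stack = [15], depth = 1
Step 2 ('neg'): stack = [-15], depth = 1
Step 3 ('neg'): stack = [15], depth = 1
Step 4 ('push 12'): stack = [15, 12], depth = 2
Step 5 ('eq'): stack = [0], depth = 1
Step 6 ('rot'): needs 3 value(s) but depth is 1 — STACK UNDERFLOW

Answer: step 6: rot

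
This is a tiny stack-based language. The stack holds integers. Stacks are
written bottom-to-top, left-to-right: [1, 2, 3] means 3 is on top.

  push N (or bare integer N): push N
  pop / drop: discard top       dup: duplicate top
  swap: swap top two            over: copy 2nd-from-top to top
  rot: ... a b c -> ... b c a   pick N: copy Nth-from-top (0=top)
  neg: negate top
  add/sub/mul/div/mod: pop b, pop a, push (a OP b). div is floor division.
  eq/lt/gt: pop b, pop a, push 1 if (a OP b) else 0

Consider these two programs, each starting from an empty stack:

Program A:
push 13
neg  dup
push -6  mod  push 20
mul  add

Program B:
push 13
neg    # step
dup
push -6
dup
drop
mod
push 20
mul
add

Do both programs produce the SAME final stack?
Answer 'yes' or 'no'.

Program A trace:
  After 'push 13': [13]
  After 'neg': [-13]
  After 'dup': [-13, -13]
  After 'push -6': [-13, -13, -6]
  After 'mod': [-13, -1]
  After 'push 20': [-13, -1, 20]
  After 'mul': [-13, -20]
  After 'add': [-33]
Program A final stack: [-33]

Program B trace:
  After 'push 13': [13]
  After 'neg': [-13]
  After 'dup': [-13, -13]
  After 'push -6': [-13, -13, -6]
  After 'dup': [-13, -13, -6, -6]
  After 'drop': [-13, -13, -6]
  After 'mod': [-13, -1]
  After 'push 20': [-13, -1, 20]
  After 'mul': [-13, -20]
  After 'add': [-33]
Program B final stack: [-33]
Same: yes

Answer: yes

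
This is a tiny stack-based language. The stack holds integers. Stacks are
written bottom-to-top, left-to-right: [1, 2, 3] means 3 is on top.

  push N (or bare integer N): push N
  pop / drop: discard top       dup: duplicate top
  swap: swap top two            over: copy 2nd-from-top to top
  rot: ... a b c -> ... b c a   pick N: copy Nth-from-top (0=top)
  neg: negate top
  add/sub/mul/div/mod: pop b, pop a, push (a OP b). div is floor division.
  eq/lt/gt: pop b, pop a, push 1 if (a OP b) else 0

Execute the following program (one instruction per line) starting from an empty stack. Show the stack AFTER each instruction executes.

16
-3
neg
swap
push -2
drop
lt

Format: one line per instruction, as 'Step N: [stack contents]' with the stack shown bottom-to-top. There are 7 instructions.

Step 1: [16]
Step 2: [16, -3]
Step 3: [16, 3]
Step 4: [3, 16]
Step 5: [3, 16, -2]
Step 6: [3, 16]
Step 7: [1]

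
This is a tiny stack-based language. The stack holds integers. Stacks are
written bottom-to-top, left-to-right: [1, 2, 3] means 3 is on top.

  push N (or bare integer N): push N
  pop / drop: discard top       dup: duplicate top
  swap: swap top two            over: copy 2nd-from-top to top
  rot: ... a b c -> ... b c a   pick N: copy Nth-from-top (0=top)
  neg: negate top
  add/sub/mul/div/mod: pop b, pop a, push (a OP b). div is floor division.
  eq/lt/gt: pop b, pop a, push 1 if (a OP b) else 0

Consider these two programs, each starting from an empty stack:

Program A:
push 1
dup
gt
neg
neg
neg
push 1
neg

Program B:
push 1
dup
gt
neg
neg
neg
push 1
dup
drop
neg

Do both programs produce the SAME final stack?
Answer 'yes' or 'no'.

Answer: yes

Derivation:
Program A trace:
  After 'push 1': [1]
  After 'dup': [1, 1]
  After 'gt': [0]
  After 'neg': [0]
  After 'neg': [0]
  After 'neg': [0]
  After 'push 1': [0, 1]
  After 'neg': [0, -1]
Program A final stack: [0, -1]

Program B trace:
  After 'push 1': [1]
  After 'dup': [1, 1]
  After 'gt': [0]
  After 'neg': [0]
  After 'neg': [0]
  After 'neg': [0]
  After 'push 1': [0, 1]
  After 'dup': [0, 1, 1]
  After 'drop': [0, 1]
  After 'neg': [0, -1]
Program B final stack: [0, -1]
Same: yes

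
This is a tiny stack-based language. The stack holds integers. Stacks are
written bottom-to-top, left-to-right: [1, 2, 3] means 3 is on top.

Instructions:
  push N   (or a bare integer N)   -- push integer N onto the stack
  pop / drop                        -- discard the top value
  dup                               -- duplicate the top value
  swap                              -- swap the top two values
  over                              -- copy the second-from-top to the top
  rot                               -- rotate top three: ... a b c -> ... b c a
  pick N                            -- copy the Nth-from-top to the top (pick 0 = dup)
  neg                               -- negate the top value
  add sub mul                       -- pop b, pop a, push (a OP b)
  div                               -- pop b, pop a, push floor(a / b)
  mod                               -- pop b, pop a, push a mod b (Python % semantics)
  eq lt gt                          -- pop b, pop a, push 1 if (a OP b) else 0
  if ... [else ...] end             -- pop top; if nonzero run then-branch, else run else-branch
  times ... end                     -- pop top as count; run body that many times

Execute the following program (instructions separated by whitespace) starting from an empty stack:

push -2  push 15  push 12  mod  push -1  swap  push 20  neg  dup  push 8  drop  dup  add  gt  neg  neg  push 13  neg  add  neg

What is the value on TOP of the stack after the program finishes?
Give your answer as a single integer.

After 'push -2': [-2]
After 'push 15': [-2, 15]
After 'push 12': [-2, 15, 12]
After 'mod': [-2, 3]
After 'push -1': [-2, 3, -1]
After 'swap': [-2, -1, 3]
After 'push 20': [-2, -1, 3, 20]
After 'neg': [-2, -1, 3, -20]
After 'dup': [-2, -1, 3, -20, -20]
After 'push 8': [-2, -1, 3, -20, -20, 8]
After 'drop': [-2, -1, 3, -20, -20]
After 'dup': [-2, -1, 3, -20, -20, -20]
After 'add': [-2, -1, 3, -20, -40]
After 'gt': [-2, -1, 3, 1]
After 'neg': [-2, -1, 3, -1]
After 'neg': [-2, -1, 3, 1]
After 'push 13': [-2, -1, 3, 1, 13]
After 'neg': [-2, -1, 3, 1, -13]
After 'add': [-2, -1, 3, -12]
After 'neg': [-2, -1, 3, 12]

Answer: 12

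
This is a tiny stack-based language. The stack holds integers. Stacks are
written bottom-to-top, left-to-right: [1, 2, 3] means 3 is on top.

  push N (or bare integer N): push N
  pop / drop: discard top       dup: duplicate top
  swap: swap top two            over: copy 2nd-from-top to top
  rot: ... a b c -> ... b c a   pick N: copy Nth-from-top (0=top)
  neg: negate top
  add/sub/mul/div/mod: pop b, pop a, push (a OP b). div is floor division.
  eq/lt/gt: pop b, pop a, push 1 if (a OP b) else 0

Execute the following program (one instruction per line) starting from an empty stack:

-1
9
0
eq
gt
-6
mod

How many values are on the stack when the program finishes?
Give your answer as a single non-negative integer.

After 'push -1': stack = [-1] (depth 1)
After 'push 9': stack = [-1, 9] (depth 2)
After 'push 0': stack = [-1, 9, 0] (depth 3)
After 'eq': stack = [-1, 0] (depth 2)
After 'gt': stack = [0] (depth 1)
After 'push -6': stack = [0, -6] (depth 2)
After 'mod': stack = [0] (depth 1)

Answer: 1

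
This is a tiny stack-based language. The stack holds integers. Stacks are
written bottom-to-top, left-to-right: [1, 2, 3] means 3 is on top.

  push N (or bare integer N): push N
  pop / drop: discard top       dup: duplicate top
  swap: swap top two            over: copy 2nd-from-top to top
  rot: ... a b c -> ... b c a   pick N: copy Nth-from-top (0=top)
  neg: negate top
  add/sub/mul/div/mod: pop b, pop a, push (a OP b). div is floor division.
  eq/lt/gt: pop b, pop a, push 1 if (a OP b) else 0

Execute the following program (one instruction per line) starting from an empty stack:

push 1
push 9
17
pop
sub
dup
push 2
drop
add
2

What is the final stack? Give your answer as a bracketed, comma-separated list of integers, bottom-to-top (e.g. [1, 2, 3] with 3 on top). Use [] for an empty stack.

After 'push 1': [1]
After 'push 9': [1, 9]
After 'push 17': [1, 9, 17]
After 'pop': [1, 9]
After 'sub': [-8]
After 'dup': [-8, -8]
After 'push 2': [-8, -8, 2]
After 'drop': [-8, -8]
After 'add': [-16]
After 'push 2': [-16, 2]

Answer: [-16, 2]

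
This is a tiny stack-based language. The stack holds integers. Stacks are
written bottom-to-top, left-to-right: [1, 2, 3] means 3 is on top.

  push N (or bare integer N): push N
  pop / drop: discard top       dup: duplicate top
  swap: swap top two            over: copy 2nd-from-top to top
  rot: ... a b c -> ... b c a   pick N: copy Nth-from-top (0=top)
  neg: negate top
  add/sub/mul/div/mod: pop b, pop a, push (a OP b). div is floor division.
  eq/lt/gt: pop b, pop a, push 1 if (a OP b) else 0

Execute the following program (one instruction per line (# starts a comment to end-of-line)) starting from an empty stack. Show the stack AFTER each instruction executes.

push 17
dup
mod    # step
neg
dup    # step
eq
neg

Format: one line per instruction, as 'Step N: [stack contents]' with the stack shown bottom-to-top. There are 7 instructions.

Step 1: [17]
Step 2: [17, 17]
Step 3: [0]
Step 4: [0]
Step 5: [0, 0]
Step 6: [1]
Step 7: [-1]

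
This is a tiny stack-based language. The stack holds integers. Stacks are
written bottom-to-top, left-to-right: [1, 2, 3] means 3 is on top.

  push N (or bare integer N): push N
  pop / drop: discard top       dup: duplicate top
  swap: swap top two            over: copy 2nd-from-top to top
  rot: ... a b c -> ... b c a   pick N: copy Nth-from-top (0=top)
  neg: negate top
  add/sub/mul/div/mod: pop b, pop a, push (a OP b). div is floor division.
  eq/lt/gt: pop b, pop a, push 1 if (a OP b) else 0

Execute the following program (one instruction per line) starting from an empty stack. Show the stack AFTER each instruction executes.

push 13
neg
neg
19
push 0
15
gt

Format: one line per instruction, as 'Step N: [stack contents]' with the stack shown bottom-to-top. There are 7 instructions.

Step 1: [13]
Step 2: [-13]
Step 3: [13]
Step 4: [13, 19]
Step 5: [13, 19, 0]
Step 6: [13, 19, 0, 15]
Step 7: [13, 19, 0]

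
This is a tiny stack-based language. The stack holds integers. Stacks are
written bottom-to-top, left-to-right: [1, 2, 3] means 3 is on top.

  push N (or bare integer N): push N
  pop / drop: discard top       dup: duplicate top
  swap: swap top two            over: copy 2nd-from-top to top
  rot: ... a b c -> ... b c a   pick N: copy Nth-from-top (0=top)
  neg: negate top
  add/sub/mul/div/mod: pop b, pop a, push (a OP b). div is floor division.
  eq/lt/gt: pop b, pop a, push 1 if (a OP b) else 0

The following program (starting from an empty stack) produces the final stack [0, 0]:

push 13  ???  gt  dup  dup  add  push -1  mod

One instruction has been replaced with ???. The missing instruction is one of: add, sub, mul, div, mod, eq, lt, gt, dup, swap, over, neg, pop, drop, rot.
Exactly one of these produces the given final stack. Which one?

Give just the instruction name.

Stack before ???: [13]
Stack after ???:  [13, 13]
The instruction that transforms [13] -> [13, 13] is: dup

Answer: dup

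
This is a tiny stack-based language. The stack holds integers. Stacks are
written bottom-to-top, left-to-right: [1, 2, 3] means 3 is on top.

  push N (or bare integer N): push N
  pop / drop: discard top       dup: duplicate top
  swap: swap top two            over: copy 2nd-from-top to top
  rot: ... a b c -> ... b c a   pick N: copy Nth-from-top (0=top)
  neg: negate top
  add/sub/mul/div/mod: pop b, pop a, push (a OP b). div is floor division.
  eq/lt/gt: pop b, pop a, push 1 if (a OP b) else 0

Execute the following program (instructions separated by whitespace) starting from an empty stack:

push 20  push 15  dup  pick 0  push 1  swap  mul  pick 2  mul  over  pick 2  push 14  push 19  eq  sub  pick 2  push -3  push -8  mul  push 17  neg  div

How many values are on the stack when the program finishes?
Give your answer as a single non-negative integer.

Answer: 8

Derivation:
After 'push 20': stack = [20] (depth 1)
After 'push 15': stack = [20, 15] (depth 2)
After 'dup': stack = [20, 15, 15] (depth 3)
After 'pick 0': stack = [20, 15, 15, 15] (depth 4)
After 'push 1': stack = [20, 15, 15, 15, 1] (depth 5)
After 'swap': stack = [20, 15, 15, 1, 15] (depth 5)
After 'mul': stack = [20, 15, 15, 15] (depth 4)
After 'pick 2': stack = [20, 15, 15, 15, 15] (depth 5)
After 'mul': stack = [20, 15, 15, 225] (depth 4)
After 'over': stack = [20, 15, 15, 225, 15] (depth 5)
  ...
After 'push 19': stack = [20, 15, 15, 225, 15, 15, 14, 19] (depth 8)
After 'eq': stack = [20, 15, 15, 225, 15, 15, 0] (depth 7)
After 'sub': stack = [20, 15, 15, 225, 15, 15] (depth 6)
After 'pick 2': stack = [20, 15, 15, 225, 15, 15, 225] (depth 7)
After 'push -3': stack = [20, 15, 15, 225, 15, 15, 225, -3] (depth 8)
After 'push -8': stack = [20, 15, 15, 225, 15, 15, 225, -3, -8] (depth 9)
After 'mul': stack = [20, 15, 15, 225, 15, 15, 225, 24] (depth 8)
After 'push 17': stack = [20, 15, 15, 225, 15, 15, 225, 24, 17] (depth 9)
After 'neg': stack = [20, 15, 15, 225, 15, 15, 225, 24, -17] (depth 9)
After 'div': stack = [20, 15, 15, 225, 15, 15, 225, -2] (depth 8)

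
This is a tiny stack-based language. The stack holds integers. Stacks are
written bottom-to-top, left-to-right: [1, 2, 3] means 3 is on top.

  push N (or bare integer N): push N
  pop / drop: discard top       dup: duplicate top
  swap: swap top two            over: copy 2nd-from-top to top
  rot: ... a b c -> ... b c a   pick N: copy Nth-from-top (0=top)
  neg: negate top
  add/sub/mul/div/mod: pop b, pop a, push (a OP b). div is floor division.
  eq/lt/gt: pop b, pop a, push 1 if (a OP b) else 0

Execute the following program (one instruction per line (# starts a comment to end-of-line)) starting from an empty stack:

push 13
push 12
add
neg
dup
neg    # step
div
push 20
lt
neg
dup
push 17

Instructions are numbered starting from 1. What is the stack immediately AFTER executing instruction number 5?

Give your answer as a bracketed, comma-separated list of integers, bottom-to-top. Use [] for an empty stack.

Step 1 ('push 13'): [13]
Step 2 ('push 12'): [13, 12]
Step 3 ('add'): [25]
Step 4 ('neg'): [-25]
Step 5 ('dup'): [-25, -25]

Answer: [-25, -25]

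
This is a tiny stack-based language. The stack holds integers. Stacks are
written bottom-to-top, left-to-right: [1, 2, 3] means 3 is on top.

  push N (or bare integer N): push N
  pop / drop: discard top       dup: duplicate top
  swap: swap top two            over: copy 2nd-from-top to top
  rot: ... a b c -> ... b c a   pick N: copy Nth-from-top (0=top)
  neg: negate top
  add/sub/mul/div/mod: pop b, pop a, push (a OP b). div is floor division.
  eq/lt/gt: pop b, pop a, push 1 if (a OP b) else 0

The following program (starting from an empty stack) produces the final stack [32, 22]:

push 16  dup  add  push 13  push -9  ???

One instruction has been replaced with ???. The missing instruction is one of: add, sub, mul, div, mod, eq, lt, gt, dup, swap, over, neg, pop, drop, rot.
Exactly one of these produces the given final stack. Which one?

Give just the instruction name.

Stack before ???: [32, 13, -9]
Stack after ???:  [32, 22]
The instruction that transforms [32, 13, -9] -> [32, 22] is: sub

Answer: sub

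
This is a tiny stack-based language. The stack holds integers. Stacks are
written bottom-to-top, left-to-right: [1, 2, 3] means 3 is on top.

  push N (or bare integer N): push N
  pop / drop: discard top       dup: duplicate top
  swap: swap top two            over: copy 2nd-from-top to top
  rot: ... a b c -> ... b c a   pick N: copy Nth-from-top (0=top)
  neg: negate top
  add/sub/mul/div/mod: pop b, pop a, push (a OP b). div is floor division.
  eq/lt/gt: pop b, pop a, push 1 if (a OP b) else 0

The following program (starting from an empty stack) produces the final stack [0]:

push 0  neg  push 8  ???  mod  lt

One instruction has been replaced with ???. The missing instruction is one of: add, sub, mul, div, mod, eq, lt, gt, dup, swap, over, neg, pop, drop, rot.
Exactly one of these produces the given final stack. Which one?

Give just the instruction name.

Stack before ???: [0, 8]
Stack after ???:  [0, 8, 8]
The instruction that transforms [0, 8] -> [0, 8, 8] is: dup

Answer: dup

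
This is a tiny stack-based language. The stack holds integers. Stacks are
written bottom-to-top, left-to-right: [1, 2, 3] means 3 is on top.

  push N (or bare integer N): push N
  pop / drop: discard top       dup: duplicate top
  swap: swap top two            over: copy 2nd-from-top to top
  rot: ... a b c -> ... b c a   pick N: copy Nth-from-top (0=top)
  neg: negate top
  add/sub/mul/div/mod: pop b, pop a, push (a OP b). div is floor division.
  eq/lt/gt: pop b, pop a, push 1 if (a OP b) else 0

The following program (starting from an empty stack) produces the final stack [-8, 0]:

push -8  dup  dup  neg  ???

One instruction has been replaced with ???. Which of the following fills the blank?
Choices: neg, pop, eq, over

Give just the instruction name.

Stack before ???: [-8, -8, 8]
Stack after ???:  [-8, 0]
Checking each choice:
  neg: produces [-8, -8, -8]
  pop: produces [-8, -8]
  eq: MATCH
  over: produces [-8, -8, 8, -8]


Answer: eq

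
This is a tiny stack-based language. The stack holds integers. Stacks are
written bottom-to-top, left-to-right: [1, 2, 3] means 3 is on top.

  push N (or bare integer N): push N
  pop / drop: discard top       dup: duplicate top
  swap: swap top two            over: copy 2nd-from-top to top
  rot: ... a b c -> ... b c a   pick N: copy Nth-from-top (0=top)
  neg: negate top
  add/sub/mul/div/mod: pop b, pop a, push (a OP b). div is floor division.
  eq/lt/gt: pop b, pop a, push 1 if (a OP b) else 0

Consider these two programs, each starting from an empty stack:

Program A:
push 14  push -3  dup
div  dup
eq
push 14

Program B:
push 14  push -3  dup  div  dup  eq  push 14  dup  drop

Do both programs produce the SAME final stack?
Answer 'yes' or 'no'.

Answer: yes

Derivation:
Program A trace:
  After 'push 14': [14]
  After 'push -3': [14, -3]
  After 'dup': [14, -3, -3]
  After 'div': [14, 1]
  After 'dup': [14, 1, 1]
  After 'eq': [14, 1]
  After 'push 14': [14, 1, 14]
Program A final stack: [14, 1, 14]

Program B trace:
  After 'push 14': [14]
  After 'push -3': [14, -3]
  After 'dup': [14, -3, -3]
  After 'div': [14, 1]
  After 'dup': [14, 1, 1]
  After 'eq': [14, 1]
  After 'push 14': [14, 1, 14]
  After 'dup': [14, 1, 14, 14]
  After 'drop': [14, 1, 14]
Program B final stack: [14, 1, 14]
Same: yes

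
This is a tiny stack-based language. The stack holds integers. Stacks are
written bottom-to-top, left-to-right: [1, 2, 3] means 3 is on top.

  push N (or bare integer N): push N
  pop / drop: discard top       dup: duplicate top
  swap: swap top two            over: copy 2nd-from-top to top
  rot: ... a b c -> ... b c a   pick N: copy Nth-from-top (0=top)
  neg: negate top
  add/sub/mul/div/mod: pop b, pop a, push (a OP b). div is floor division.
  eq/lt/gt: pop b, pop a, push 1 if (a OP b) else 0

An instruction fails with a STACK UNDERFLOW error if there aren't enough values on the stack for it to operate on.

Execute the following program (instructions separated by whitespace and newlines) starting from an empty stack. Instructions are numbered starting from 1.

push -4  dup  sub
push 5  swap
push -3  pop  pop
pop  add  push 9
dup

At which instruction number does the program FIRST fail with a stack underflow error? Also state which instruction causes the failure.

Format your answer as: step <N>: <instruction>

Answer: step 10: add

Derivation:
Step 1 ('push -4'): stack = [-4], depth = 1
Step 2 ('dup'): stack = [-4, -4], depth = 2
Step 3 ('sub'): stack = [0], depth = 1
Step 4 ('push 5'): stack = [0, 5], depth = 2
Step 5 ('swap'): stack = [5, 0], depth = 2
Step 6 ('push -3'): stack = [5, 0, -3], depth = 3
Step 7 ('pop'): stack = [5, 0], depth = 2
Step 8 ('pop'): stack = [5], depth = 1
Step 9 ('pop'): stack = [], depth = 0
Step 10 ('add'): needs 2 value(s) but depth is 0 — STACK UNDERFLOW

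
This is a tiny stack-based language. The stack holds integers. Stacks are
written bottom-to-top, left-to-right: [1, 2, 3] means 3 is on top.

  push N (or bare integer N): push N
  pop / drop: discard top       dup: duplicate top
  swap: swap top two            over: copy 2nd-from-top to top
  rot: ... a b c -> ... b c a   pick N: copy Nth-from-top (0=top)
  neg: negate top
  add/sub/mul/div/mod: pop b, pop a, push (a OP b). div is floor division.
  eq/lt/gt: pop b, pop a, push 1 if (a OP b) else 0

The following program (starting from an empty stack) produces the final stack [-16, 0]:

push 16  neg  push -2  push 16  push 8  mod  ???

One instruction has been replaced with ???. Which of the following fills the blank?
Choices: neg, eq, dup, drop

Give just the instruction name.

Answer: eq

Derivation:
Stack before ???: [-16, -2, 0]
Stack after ???:  [-16, 0]
Checking each choice:
  neg: produces [-16, -2, 0]
  eq: MATCH
  dup: produces [-16, -2, 0, 0]
  drop: produces [-16, -2]


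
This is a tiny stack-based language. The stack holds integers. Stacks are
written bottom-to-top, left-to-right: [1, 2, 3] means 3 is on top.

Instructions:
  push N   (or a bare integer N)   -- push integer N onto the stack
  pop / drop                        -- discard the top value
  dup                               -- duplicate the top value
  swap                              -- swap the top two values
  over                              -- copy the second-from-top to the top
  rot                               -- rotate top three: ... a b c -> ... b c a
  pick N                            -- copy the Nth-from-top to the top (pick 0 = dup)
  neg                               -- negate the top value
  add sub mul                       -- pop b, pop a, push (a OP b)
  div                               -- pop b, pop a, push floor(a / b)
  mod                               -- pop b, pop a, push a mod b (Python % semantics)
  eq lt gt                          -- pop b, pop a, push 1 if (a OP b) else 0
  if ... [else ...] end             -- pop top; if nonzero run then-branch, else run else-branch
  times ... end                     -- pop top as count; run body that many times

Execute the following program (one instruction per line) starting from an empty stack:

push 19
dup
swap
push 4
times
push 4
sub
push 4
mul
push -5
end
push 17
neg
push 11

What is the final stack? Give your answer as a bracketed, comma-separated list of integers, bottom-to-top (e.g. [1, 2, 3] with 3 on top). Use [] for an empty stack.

After 'push 19': [19]
After 'dup': [19, 19]
After 'swap': [19, 19]
After 'push 4': [19, 19, 4]
After 'times': [19, 19]
After 'push 4': [19, 19, 4]
After 'sub': [19, 15]
After 'push 4': [19, 15, 4]
After 'mul': [19, 60]
After 'push -5': [19, 60, -5]
After 'push 4': [19, 60, -5, 4]
After 'sub': [19, 60, -9]
  ...
After 'sub': [19, 60, -36, -9]
After 'push 4': [19, 60, -36, -9, 4]
After 'mul': [19, 60, -36, -36]
After 'push -5': [19, 60, -36, -36, -5]
After 'push 4': [19, 60, -36, -36, -5, 4]
After 'sub': [19, 60, -36, -36, -9]
After 'push 4': [19, 60, -36, -36, -9, 4]
After 'mul': [19, 60, -36, -36, -36]
After 'push -5': [19, 60, -36, -36, -36, -5]
After 'push 17': [19, 60, -36, -36, -36, -5, 17]
After 'neg': [19, 60, -36, -36, -36, -5, -17]
After 'push 11': [19, 60, -36, -36, -36, -5, -17, 11]

Answer: [19, 60, -36, -36, -36, -5, -17, 11]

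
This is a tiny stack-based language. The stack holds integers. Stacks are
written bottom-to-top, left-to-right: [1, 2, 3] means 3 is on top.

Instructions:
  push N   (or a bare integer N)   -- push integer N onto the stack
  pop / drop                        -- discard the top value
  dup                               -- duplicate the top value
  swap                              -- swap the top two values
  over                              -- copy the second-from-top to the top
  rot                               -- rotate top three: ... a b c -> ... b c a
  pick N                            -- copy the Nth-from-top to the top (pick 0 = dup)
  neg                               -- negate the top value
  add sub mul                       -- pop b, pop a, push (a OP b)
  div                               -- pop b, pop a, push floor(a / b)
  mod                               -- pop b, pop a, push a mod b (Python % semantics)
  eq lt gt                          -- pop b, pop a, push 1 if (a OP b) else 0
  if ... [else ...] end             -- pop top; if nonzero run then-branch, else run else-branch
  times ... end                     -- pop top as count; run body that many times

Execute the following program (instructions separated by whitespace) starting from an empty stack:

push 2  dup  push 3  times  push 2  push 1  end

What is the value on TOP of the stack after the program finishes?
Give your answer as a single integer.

Answer: 1

Derivation:
After 'push 2': [2]
After 'dup': [2, 2]
After 'push 3': [2, 2, 3]
After 'times': [2, 2]
After 'push 2': [2, 2, 2]
After 'push 1': [2, 2, 2, 1]
After 'push 2': [2, 2, 2, 1, 2]
After 'push 1': [2, 2, 2, 1, 2, 1]
After 'push 2': [2, 2, 2, 1, 2, 1, 2]
After 'push 1': [2, 2, 2, 1, 2, 1, 2, 1]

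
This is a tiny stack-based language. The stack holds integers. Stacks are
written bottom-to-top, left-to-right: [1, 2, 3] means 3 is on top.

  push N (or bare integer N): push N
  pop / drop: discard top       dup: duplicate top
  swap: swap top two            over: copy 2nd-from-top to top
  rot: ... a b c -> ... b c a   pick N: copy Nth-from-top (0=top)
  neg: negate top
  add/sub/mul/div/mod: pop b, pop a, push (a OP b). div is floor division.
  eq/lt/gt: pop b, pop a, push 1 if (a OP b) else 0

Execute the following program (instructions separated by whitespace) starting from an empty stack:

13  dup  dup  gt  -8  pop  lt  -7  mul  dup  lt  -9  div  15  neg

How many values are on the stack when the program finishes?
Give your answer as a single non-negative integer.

Answer: 2

Derivation:
After 'push 13': stack = [13] (depth 1)
After 'dup': stack = [13, 13] (depth 2)
After 'dup': stack = [13, 13, 13] (depth 3)
After 'gt': stack = [13, 0] (depth 2)
After 'push -8': stack = [13, 0, -8] (depth 3)
After 'pop': stack = [13, 0] (depth 2)
After 'lt': stack = [0] (depth 1)
After 'push -7': stack = [0, -7] (depth 2)
After 'mul': stack = [0] (depth 1)
After 'dup': stack = [0, 0] (depth 2)
After 'lt': stack = [0] (depth 1)
After 'push -9': stack = [0, -9] (depth 2)
After 'div': stack = [0] (depth 1)
After 'push 15': stack = [0, 15] (depth 2)
After 'neg': stack = [0, -15] (depth 2)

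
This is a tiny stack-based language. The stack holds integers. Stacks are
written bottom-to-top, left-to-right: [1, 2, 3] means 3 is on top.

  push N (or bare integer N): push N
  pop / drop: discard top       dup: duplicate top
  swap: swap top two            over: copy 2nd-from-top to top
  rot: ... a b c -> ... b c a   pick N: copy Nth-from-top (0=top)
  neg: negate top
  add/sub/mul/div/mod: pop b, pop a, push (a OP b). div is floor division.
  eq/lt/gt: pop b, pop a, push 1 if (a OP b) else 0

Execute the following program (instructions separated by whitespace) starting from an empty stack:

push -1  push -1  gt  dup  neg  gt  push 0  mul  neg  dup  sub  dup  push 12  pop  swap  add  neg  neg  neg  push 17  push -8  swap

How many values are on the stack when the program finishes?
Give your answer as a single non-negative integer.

Answer: 3

Derivation:
After 'push -1': stack = [-1] (depth 1)
After 'push -1': stack = [-1, -1] (depth 2)
After 'gt': stack = [0] (depth 1)
After 'dup': stack = [0, 0] (depth 2)
After 'neg': stack = [0, 0] (depth 2)
After 'gt': stack = [0] (depth 1)
After 'push 0': stack = [0, 0] (depth 2)
After 'mul': stack = [0] (depth 1)
After 'neg': stack = [0] (depth 1)
After 'dup': stack = [0, 0] (depth 2)
  ...
After 'push 12': stack = [0, 0, 12] (depth 3)
After 'pop': stack = [0, 0] (depth 2)
After 'swap': stack = [0, 0] (depth 2)
After 'add': stack = [0] (depth 1)
After 'neg': stack = [0] (depth 1)
After 'neg': stack = [0] (depth 1)
After 'neg': stack = [0] (depth 1)
After 'push 17': stack = [0, 17] (depth 2)
After 'push -8': stack = [0, 17, -8] (depth 3)
After 'swap': stack = [0, -8, 17] (depth 3)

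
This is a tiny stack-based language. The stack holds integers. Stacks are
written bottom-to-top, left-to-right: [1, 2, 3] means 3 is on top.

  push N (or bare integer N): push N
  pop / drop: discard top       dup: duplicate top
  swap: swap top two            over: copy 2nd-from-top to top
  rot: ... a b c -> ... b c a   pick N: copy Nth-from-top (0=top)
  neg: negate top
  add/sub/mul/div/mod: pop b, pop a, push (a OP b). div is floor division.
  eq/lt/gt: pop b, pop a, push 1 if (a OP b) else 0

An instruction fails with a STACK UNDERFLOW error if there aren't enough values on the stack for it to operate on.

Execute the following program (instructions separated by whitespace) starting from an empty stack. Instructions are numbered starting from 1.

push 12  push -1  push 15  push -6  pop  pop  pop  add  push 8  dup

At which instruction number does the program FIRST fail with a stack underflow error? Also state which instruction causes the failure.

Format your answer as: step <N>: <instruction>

Answer: step 8: add

Derivation:
Step 1 ('push 12'): stack = [12], depth = 1
Step 2 ('push -1'): stack = [12, -1], depth = 2
Step 3 ('push 15'): stack = [12, -1, 15], depth = 3
Step 4 ('push -6'): stack = [12, -1, 15, -6], depth = 4
Step 5 ('pop'): stack = [12, -1, 15], depth = 3
Step 6 ('pop'): stack = [12, -1], depth = 2
Step 7 ('pop'): stack = [12], depth = 1
Step 8 ('add'): needs 2 value(s) but depth is 1 — STACK UNDERFLOW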